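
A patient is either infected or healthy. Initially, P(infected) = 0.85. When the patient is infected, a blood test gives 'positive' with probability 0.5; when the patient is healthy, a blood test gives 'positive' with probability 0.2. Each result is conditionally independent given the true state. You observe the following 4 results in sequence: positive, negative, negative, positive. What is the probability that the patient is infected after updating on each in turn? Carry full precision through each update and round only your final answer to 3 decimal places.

0.933

After 'positive': P(infected) = 0.5·0.8500 / (0.5·0.8500 + 0.2·0.1500) ≈ 0.9341
After 'negative': P(infected) = 0.5·0.9341 / (0.5·0.9341 + 0.8·0.0659) ≈ 0.8985
After 'negative': P(infected) = 0.5·0.8985 / (0.5·0.8985 + 0.8·0.1015) ≈ 0.8470
After 'positive': P(infected) = 0.5·0.8470 / (0.5·0.8470 + 0.2·0.1530) ≈ 0.9326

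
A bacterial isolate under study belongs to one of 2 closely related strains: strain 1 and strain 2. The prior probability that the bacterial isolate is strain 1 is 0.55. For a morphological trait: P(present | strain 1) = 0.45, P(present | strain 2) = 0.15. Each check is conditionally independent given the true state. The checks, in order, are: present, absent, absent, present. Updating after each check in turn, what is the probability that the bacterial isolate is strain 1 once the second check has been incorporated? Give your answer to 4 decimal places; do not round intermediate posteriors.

0.7035

Each posterior becomes the prior for the next update.
After 'present': P(strain 1) = 0.45·0.5500 / (0.45·0.5500 + 0.15·0.4500) ≈ 0.7857
After 'absent': P(strain 1) = 0.55·0.7857 / (0.55·0.7857 + 0.85·0.2143) ≈ 0.7035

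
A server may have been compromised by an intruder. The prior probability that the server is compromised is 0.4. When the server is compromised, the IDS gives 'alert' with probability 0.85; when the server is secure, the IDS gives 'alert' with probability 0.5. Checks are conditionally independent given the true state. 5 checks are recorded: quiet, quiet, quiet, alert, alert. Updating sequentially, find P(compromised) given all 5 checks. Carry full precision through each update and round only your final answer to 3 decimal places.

Each posterior becomes the prior for the next update.
After 'quiet': P(compromised) = 0.15·0.4000 / (0.15·0.4000 + 0.5·0.6000) ≈ 0.1667
After 'quiet': P(compromised) = 0.15·0.1667 / (0.15·0.1667 + 0.5·0.8333) ≈ 0.0566
After 'quiet': P(compromised) = 0.15·0.0566 / (0.15·0.0566 + 0.5·0.9434) ≈ 0.0177
After 'alert': P(compromised) = 0.85·0.0177 / (0.85·0.0177 + 0.5·0.9823) ≈ 0.0297
After 'alert': P(compromised) = 0.85·0.0297 / (0.85·0.0297 + 0.5·0.9703) ≈ 0.0494

0.049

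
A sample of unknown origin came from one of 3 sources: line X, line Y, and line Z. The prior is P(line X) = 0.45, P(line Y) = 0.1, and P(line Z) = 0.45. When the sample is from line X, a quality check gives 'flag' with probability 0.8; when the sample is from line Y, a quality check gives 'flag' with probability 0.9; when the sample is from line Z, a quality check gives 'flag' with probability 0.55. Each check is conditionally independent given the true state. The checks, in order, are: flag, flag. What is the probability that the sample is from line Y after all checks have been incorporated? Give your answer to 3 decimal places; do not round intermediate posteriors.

0.160

After 'flag': normaliser = 0.8·0.4500 + 0.9·0.1000 + 0.55·0.4500; P(line X) ≈ 0.5161, P(line Y) ≈ 0.1290, P(line Z) ≈ 0.3548
After 'flag': normaliser = 0.8·0.5161 + 0.9·0.1290 + 0.55·0.3548; P(line X) ≈ 0.5702, P(line Y) ≈ 0.1604, P(line Z) ≈ 0.2695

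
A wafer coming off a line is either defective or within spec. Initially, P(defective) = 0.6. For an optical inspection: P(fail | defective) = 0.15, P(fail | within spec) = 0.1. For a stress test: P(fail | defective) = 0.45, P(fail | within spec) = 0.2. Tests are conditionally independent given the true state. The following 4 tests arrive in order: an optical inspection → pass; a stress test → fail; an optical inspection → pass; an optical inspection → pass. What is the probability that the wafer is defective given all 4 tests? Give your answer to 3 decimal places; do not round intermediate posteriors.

0.740

Apply Bayes' rule sequentially, carrying P(defective) forward.
After an optical inspection='pass': P(defective) = 0.85·0.6000 / (0.85·0.6000 + 0.9·0.4000) ≈ 0.5862
After a stress test='fail': P(defective) = 0.45·0.5862 / (0.45·0.5862 + 0.2·0.4138) ≈ 0.7612
After an optical inspection='pass': P(defective) = 0.85·0.7612 / (0.85·0.7612 + 0.9·0.2388) ≈ 0.7506
After an optical inspection='pass': P(defective) = 0.85·0.7506 / (0.85·0.7506 + 0.9·0.2494) ≈ 0.7398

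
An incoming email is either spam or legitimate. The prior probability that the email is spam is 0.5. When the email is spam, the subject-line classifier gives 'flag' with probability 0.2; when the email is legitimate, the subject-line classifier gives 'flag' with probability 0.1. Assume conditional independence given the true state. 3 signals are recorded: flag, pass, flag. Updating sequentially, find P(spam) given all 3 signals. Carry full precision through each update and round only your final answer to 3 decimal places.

0.780

After 'flag': P(spam) = 0.2·0.5000 / (0.2·0.5000 + 0.1·0.5000) ≈ 0.6667
After 'pass': P(spam) = 0.8·0.6667 / (0.8·0.6667 + 0.9·0.3333) ≈ 0.6400
After 'flag': P(spam) = 0.2·0.6400 / (0.2·0.6400 + 0.1·0.3600) ≈ 0.7805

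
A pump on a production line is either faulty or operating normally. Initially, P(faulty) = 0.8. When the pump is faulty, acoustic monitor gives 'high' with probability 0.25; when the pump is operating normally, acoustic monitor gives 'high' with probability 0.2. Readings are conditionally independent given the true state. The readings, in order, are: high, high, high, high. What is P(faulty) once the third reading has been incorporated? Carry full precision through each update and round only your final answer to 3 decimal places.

0.887

Each posterior becomes the prior for the next update.
After 'high': P(faulty) = 0.25·0.8000 / (0.25·0.8000 + 0.2·0.2000) ≈ 0.8333
After 'high': P(faulty) = 0.25·0.8333 / (0.25·0.8333 + 0.2·0.1667) ≈ 0.8621
After 'high': P(faulty) = 0.25·0.8621 / (0.25·0.8621 + 0.2·0.1379) ≈ 0.8865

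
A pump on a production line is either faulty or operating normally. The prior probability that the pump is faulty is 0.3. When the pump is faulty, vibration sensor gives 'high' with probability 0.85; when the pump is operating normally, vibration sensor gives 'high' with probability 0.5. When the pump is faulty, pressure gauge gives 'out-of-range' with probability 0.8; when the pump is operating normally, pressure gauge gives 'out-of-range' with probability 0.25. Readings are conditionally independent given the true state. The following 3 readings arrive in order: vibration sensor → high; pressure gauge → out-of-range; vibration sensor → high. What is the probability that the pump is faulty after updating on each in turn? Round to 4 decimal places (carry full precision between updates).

After vibration sensor='high': P(faulty) = 0.85·0.3000 / (0.85·0.3000 + 0.5·0.7000) ≈ 0.4215
After pressure gauge='out-of-range': P(faulty) = 0.8·0.4215 / (0.8·0.4215 + 0.25·0.5785) ≈ 0.6998
After vibration sensor='high': P(faulty) = 0.85·0.6998 / (0.85·0.6998 + 0.5·0.3002) ≈ 0.7985

0.7985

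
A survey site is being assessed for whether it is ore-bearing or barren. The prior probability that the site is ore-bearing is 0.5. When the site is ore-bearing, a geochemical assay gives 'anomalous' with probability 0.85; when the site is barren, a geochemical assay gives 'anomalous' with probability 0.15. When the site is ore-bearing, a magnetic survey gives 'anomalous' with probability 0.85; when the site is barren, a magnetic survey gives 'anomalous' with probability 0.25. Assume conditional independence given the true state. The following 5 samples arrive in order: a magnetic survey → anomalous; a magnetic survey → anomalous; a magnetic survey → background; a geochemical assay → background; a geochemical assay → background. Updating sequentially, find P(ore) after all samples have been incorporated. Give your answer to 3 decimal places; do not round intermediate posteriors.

After a magnetic survey='anomalous': P(ore) = 0.85·0.5000 / (0.85·0.5000 + 0.25·0.5000) ≈ 0.7727
After a magnetic survey='anomalous': P(ore) = 0.85·0.7727 / (0.85·0.7727 + 0.25·0.2273) ≈ 0.9204
After a magnetic survey='background': P(ore) = 0.15·0.9204 / (0.15·0.9204 + 0.75·0.0796) ≈ 0.6981
After a geochemical assay='background': P(ore) = 0.15·0.6981 / (0.15·0.6981 + 0.85·0.3019) ≈ 0.2898
After a geochemical assay='background': P(ore) = 0.15·0.2898 / (0.15·0.2898 + 0.85·0.7102) ≈ 0.0672

0.067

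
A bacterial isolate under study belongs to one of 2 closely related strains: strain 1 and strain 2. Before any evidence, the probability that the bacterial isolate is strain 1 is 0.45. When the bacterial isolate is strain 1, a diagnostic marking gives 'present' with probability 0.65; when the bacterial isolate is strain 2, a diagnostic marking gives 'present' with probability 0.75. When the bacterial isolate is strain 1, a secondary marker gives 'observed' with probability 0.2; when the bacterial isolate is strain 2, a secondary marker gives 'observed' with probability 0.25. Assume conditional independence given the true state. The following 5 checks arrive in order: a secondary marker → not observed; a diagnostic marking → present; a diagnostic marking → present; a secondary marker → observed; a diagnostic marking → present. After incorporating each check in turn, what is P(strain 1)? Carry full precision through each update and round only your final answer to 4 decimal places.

0.3125

After a secondary marker='not observed': P(strain 1) = 0.8·0.4500 / (0.8·0.4500 + 0.75·0.5500) ≈ 0.4660
After a diagnostic marking='present': P(strain 1) = 0.65·0.4660 / (0.65·0.4660 + 0.75·0.5340) ≈ 0.4306
After a diagnostic marking='present': P(strain 1) = 0.65·0.4306 / (0.65·0.4306 + 0.75·0.5694) ≈ 0.3960
After a secondary marker='observed': P(strain 1) = 0.2·0.3960 / (0.2·0.3960 + 0.25·0.6040) ≈ 0.3440
After a diagnostic marking='present': P(strain 1) = 0.65·0.3440 / (0.65·0.3440 + 0.75·0.6560) ≈ 0.3125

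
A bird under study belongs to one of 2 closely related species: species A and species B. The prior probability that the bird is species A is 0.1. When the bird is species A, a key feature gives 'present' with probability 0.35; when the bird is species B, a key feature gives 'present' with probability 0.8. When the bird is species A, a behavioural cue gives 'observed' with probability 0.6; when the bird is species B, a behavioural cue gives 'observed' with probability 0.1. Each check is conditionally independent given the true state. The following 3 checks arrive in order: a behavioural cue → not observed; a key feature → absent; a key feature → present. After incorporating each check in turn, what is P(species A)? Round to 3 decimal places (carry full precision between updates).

0.066

Each posterior becomes the prior for the next update.
After a behavioural cue='not observed': P(species A) = 0.4·0.1000 / (0.4·0.1000 + 0.9·0.9000) ≈ 0.0471
After a key feature='absent': P(species A) = 0.65·0.0471 / (0.65·0.0471 + 0.2·0.9529) ≈ 0.1383
After a key feature='present': P(species A) = 0.35·0.1383 / (0.35·0.1383 + 0.8·0.8617) ≈ 0.0656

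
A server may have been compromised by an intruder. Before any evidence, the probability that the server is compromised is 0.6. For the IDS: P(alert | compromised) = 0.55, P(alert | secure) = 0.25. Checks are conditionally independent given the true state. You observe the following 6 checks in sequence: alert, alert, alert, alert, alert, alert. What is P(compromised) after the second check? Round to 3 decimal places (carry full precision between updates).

0.879

Apply Bayes' rule sequentially, carrying P(compromised) forward.
After 'alert': P(compromised) = 0.55·0.6000 / (0.55·0.6000 + 0.25·0.4000) ≈ 0.7674
After 'alert': P(compromised) = 0.55·0.7674 / (0.55·0.7674 + 0.25·0.2326) ≈ 0.8789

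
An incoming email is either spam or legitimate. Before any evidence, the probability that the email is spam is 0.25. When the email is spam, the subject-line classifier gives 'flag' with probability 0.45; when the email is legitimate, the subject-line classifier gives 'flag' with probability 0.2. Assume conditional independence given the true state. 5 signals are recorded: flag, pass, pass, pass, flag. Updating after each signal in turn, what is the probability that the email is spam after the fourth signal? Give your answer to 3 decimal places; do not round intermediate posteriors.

After 'flag': P(spam) = 0.45·0.2500 / (0.45·0.2500 + 0.2·0.7500) ≈ 0.4286
After 'pass': P(spam) = 0.55·0.4286 / (0.55·0.4286 + 0.8·0.5714) ≈ 0.3402
After 'pass': P(spam) = 0.55·0.3402 / (0.55·0.3402 + 0.8·0.6598) ≈ 0.2617
After 'pass': P(spam) = 0.55·0.2617 / (0.55·0.2617 + 0.8·0.7383) ≈ 0.1960

0.196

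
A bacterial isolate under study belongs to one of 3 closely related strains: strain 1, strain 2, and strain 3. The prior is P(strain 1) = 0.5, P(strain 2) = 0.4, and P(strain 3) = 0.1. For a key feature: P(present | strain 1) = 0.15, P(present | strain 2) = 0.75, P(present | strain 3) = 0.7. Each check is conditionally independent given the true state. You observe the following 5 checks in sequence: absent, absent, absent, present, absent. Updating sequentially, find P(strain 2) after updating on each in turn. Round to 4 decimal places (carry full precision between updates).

After 'absent': normaliser = 0.85·0.5000 + 0.25·0.4000 + 0.3·0.1000; P(strain 1) ≈ 0.7658, P(strain 2) ≈ 0.1802, P(strain 3) ≈ 0.0541
After 'absent': normaliser = 0.85·0.7658 + 0.25·0.1802 + 0.3·0.0541; P(strain 1) ≈ 0.9140, P(strain 2) ≈ 0.0633, P(strain 3) ≈ 0.0228
After 'absent': normaliser = 0.85·0.9140 + 0.25·0.0633 + 0.3·0.0228; P(strain 1) ≈ 0.9717, P(strain 2) ≈ 0.0198, P(strain 3) ≈ 0.0085
After 'present': normaliser = 0.15·0.9717 + 0.75·0.0198 + 0.7·0.0085; P(strain 1) ≈ 0.8750, P(strain 2) ≈ 0.0891, P(strain 3) ≈ 0.0359
After 'absent': normaliser = 0.85·0.8750 + 0.25·0.0891 + 0.3·0.0359; P(strain 1) ≈ 0.9575, P(strain 2) ≈ 0.0287, P(strain 3) ≈ 0.0139

0.0287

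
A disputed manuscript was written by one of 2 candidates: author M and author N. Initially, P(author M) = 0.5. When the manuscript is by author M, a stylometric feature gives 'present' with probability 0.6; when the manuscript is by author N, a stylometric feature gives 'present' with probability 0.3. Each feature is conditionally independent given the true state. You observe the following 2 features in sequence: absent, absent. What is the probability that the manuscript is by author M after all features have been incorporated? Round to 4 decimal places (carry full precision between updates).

After 'absent': P(author M) = 0.4·0.5000 / (0.4·0.5000 + 0.7·0.5000) ≈ 0.3636
After 'absent': P(author M) = 0.4·0.3636 / (0.4·0.3636 + 0.7·0.6364) ≈ 0.2462

0.2462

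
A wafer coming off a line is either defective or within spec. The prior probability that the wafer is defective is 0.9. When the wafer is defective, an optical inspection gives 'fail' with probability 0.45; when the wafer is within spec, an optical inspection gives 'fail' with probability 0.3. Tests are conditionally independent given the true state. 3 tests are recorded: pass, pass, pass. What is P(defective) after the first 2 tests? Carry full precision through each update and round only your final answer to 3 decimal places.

Each posterior becomes the prior for the next update.
After 'pass': P(defective) = 0.55·0.9000 / (0.55·0.9000 + 0.7·0.1000) ≈ 0.8761
After 'pass': P(defective) = 0.55·0.8761 / (0.55·0.8761 + 0.7·0.1239) ≈ 0.8475

0.847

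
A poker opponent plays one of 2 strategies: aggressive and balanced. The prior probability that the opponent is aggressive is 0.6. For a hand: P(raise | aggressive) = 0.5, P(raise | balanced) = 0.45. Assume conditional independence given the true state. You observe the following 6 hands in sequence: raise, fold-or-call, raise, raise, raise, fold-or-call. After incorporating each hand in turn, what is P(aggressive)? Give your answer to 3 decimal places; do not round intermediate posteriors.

0.654

Each posterior becomes the prior for the next update.
After 'raise': P(aggressive) = 0.5·0.6000 / (0.5·0.6000 + 0.45·0.4000) ≈ 0.6250
After 'fold-or-call': P(aggressive) = 0.5·0.6250 / (0.5·0.6250 + 0.55·0.3750) ≈ 0.6024
After 'raise': P(aggressive) = 0.5·0.6024 / (0.5·0.6024 + 0.45·0.3976) ≈ 0.6274
After 'raise': P(aggressive) = 0.5·0.6274 / (0.5·0.6274 + 0.45·0.3726) ≈ 0.6516
After 'raise': P(aggressive) = 0.5·0.6516 / (0.5·0.6516 + 0.45·0.3484) ≈ 0.6752
After 'fold-or-call': P(aggressive) = 0.5·0.6752 / (0.5·0.6752 + 0.55·0.3248) ≈ 0.6539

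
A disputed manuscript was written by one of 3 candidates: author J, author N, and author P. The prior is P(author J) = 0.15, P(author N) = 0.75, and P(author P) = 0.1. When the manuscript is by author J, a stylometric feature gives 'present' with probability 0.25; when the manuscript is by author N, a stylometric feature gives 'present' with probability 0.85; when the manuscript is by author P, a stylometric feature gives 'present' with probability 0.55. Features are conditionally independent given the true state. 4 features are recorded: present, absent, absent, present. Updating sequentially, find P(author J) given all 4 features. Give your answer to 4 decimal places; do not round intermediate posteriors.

Each posterior becomes the prior for the next update.
After 'present': normaliser = 0.25·0.1500 + 0.85·0.7500 + 0.55·0.1000; P(author J) ≈ 0.0514, P(author N) ≈ 0.8733, P(author P) ≈ 0.0753
After 'absent': normaliser = 0.75·0.0514 + 0.15·0.8733 + 0.45·0.0753; P(author J) ≈ 0.1894, P(author N) ≈ 0.6439, P(author P) ≈ 0.1667
After 'absent': normaliser = 0.75·0.1894 + 0.15·0.6439 + 0.45·0.1667; P(author J) ≈ 0.4529, P(author N) ≈ 0.3080, P(author P) ≈ 0.2391
After 'present': normaliser = 0.25·0.4529 + 0.85·0.3080 + 0.55·0.2391; P(author J) ≈ 0.2235, P(author N) ≈ 0.5168, P(author P) ≈ 0.2597

0.2235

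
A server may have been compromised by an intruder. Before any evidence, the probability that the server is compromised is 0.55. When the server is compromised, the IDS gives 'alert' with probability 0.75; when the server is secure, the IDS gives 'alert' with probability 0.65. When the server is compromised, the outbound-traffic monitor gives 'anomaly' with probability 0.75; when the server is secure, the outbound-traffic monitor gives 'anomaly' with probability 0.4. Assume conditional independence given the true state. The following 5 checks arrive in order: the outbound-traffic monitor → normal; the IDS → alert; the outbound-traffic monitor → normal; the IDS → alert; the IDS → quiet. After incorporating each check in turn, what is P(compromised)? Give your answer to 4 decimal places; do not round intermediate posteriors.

After the outbound-traffic monitor='normal': P(compromised) = 0.25·0.5500 / (0.25·0.5500 + 0.6·0.4500) ≈ 0.3374
After the IDS='alert': P(compromised) = 0.75·0.3374 / (0.75·0.3374 + 0.65·0.6626) ≈ 0.3701
After the outbound-traffic monitor='normal': P(compromised) = 0.25·0.3701 / (0.25·0.3701 + 0.6·0.6299) ≈ 0.1967
After the IDS='alert': P(compromised) = 0.75·0.1967 / (0.75·0.1967 + 0.65·0.8033) ≈ 0.2203
After the IDS='quiet': P(compromised) = 0.25·0.2203 / (0.25·0.2203 + 0.35·0.7797) ≈ 0.1679

0.1679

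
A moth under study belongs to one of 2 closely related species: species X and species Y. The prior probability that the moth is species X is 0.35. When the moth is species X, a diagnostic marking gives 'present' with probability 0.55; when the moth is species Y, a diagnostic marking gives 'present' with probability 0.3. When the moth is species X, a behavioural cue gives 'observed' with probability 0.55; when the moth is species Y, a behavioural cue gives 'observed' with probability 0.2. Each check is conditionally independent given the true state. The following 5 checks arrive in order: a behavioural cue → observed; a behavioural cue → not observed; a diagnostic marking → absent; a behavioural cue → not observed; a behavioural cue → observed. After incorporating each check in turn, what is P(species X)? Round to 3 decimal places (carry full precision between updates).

0.453

After a behavioural cue='observed': P(species X) = 0.55·0.3500 / (0.55·0.3500 + 0.2·0.6500) ≈ 0.5969
After a behavioural cue='not observed': P(species X) = 0.45·0.5969 / (0.45·0.5969 + 0.8·0.4031) ≈ 0.4544
After a diagnostic marking='absent': P(species X) = 0.45·0.4544 / (0.45·0.4544 + 0.7·0.5456) ≈ 0.3487
After a behavioural cue='not observed': P(species X) = 0.45·0.3487 / (0.45·0.3487 + 0.8·0.6513) ≈ 0.2315
After a behavioural cue='observed': P(species X) = 0.55·0.2315 / (0.55·0.2315 + 0.2·0.7685) ≈ 0.4530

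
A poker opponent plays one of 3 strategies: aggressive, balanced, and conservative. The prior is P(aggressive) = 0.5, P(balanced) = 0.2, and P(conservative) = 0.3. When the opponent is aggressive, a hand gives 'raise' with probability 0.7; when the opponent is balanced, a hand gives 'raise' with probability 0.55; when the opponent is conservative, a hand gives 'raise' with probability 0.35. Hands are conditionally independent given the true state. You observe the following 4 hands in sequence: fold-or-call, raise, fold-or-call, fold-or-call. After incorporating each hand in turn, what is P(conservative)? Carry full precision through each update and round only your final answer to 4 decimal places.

After 'fold-or-call': normaliser = 0.3·0.5000 + 0.45·0.2000 + 0.65·0.3000; P(aggressive) ≈ 0.3448, P(balanced) ≈ 0.2069, P(conservative) ≈ 0.4483
After 'raise': normaliser = 0.7·0.3448 + 0.55·0.2069 + 0.35·0.4483; P(aggressive) ≈ 0.4714, P(balanced) ≈ 0.2222, P(conservative) ≈ 0.3064
After 'fold-or-call': normaliser = 0.3·0.4714 + 0.45·0.2222 + 0.65·0.3064; P(aggressive) ≈ 0.3210, P(balanced) ≈ 0.2270, P(conservative) ≈ 0.4520
After 'fold-or-call': normaliser = 0.3·0.3210 + 0.45·0.2270 + 0.65·0.4520; P(aggressive) ≈ 0.1956, P(balanced) ≈ 0.2075, P(conservative) ≈ 0.5969

0.5969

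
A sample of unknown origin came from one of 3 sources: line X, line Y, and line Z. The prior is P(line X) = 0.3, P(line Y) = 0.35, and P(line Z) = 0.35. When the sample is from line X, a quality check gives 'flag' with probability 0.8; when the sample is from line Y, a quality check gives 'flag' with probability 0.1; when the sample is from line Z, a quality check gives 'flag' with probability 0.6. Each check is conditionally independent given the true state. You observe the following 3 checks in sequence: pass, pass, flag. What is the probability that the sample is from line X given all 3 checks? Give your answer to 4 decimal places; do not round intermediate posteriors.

0.1342

Each posterior becomes the prior for the next update.
After 'pass': normaliser = 0.2·0.3000 + 0.9·0.3500 + 0.4·0.3500; P(line X) ≈ 0.1165, P(line Y) ≈ 0.6117, P(line Z) ≈ 0.2718
After 'pass': normaliser = 0.2·0.1165 + 0.9·0.6117 + 0.4·0.2718; P(line X) ≈ 0.0341, P(line Y) ≈ 0.8065, P(line Z) ≈ 0.1593
After 'flag': normaliser = 0.8·0.0341 + 0.1·0.8065 + 0.6·0.1593; P(line X) ≈ 0.1342, P(line Y) ≈ 0.3962, P(line Z) ≈ 0.4696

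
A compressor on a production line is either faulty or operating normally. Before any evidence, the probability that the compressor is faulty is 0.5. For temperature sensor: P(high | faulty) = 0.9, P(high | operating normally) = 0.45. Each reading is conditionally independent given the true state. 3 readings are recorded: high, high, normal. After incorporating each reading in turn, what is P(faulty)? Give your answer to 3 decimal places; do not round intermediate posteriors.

0.421

Apply Bayes' rule sequentially, carrying P(faulty) forward.
After 'high': P(faulty) = 0.9·0.5000 / (0.9·0.5000 + 0.45·0.5000) ≈ 0.6667
After 'high': P(faulty) = 0.9·0.6667 / (0.9·0.6667 + 0.45·0.3333) ≈ 0.8000
After 'normal': P(faulty) = 0.1·0.8000 / (0.1·0.8000 + 0.55·0.2000) ≈ 0.4211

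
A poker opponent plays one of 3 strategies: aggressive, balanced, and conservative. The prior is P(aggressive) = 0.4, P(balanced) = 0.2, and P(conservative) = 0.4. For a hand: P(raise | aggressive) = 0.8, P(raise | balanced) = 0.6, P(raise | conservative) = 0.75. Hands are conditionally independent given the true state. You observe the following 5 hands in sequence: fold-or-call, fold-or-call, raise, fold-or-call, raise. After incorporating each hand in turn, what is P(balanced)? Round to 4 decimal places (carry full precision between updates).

0.4530

Apply Bayes' rule sequentially, carrying P(balanced) forward.
After 'fold-or-call': normaliser = 0.2·0.4000 + 0.4·0.2000 + 0.25·0.4000; P(aggressive) ≈ 0.3077, P(balanced) ≈ 0.3077, P(conservative) ≈ 0.3846
After 'fold-or-call': normaliser = 0.2·0.3077 + 0.4·0.3077 + 0.25·0.3846; P(aggressive) ≈ 0.2192, P(balanced) ≈ 0.4384, P(conservative) ≈ 0.3425
After 'raise': normaliser = 0.8·0.2192 + 0.6·0.4384 + 0.75·0.3425; P(aggressive) ≈ 0.2522, P(balanced) ≈ 0.3783, P(conservative) ≈ 0.3695
After 'fold-or-call': normaliser = 0.2·0.2522 + 0.4·0.3783 + 0.25·0.3695; P(aggressive) ≈ 0.1715, P(balanced) ≈ 0.5145, P(conservative) ≈ 0.3140
After 'raise': normaliser = 0.8·0.1715 + 0.6·0.5145 + 0.75·0.3140; P(aggressive) ≈ 0.2013, P(balanced) ≈ 0.4530, P(conservative) ≈ 0.3456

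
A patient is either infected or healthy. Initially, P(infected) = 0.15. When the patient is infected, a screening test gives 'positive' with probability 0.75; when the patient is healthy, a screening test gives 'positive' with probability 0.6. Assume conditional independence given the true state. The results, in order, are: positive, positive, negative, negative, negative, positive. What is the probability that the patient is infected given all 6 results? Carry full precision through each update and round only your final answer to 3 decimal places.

After 'positive': P(infected) = 0.75·0.1500 / (0.75·0.1500 + 0.6·0.8500) ≈ 0.1807
After 'positive': P(infected) = 0.75·0.1807 / (0.75·0.1807 + 0.6·0.8193) ≈ 0.2161
After 'negative': P(infected) = 0.25·0.2161 / (0.25·0.2161 + 0.4·0.7839) ≈ 0.1470
After 'negative': P(infected) = 0.25·0.1470 / (0.25·0.1470 + 0.4·0.8530) ≈ 0.0972
After 'negative': P(infected) = 0.25·0.0972 / (0.25·0.0972 + 0.4·0.9028) ≈ 0.0631
After 'positive': P(infected) = 0.75·0.0631 / (0.75·0.0631 + 0.6·0.9369) ≈ 0.0776

0.078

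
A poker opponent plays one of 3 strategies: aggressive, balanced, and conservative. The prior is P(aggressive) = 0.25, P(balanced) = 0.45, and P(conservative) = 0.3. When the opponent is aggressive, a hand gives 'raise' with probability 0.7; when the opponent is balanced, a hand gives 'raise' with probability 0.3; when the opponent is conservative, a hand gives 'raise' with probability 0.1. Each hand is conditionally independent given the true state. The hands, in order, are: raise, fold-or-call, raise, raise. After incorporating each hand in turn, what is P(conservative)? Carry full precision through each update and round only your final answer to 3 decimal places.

0.008

Apply Bayes' rule sequentially, carrying P(conservative) forward.
After 'raise': normaliser = 0.7·0.2500 + 0.3·0.4500 + 0.1·0.3000; P(aggressive) ≈ 0.5147, P(balanced) ≈ 0.3971, P(conservative) ≈ 0.0882
After 'fold-or-call': normaliser = 0.3·0.5147 + 0.7·0.3971 + 0.9·0.0882; P(aggressive) ≈ 0.3017, P(balanced) ≈ 0.5431, P(conservative) ≈ 0.1552
After 'raise': normaliser = 0.7·0.3017 + 0.3·0.5431 + 0.1·0.1552; P(aggressive) ≈ 0.5420, P(balanced) ≈ 0.4181, P(conservative) ≈ 0.0398
After 'raise': normaliser = 0.7·0.5420 + 0.3·0.4181 + 0.1·0.0398; P(aggressive) ≈ 0.7457, P(balanced) ≈ 0.2465, P(conservative) ≈ 0.0078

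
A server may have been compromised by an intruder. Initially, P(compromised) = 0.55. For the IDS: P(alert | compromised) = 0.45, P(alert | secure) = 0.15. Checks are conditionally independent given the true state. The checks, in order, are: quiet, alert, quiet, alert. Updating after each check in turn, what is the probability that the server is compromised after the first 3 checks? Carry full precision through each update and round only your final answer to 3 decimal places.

0.606

Each posterior becomes the prior for the next update.
After 'quiet': P(compromised) = 0.55·0.5500 / (0.55·0.5500 + 0.85·0.4500) ≈ 0.4416
After 'alert': P(compromised) = 0.45·0.4416 / (0.45·0.4416 + 0.15·0.5584) ≈ 0.7035
After 'quiet': P(compromised) = 0.55·0.7035 / (0.55·0.7035 + 0.85·0.2965) ≈ 0.6056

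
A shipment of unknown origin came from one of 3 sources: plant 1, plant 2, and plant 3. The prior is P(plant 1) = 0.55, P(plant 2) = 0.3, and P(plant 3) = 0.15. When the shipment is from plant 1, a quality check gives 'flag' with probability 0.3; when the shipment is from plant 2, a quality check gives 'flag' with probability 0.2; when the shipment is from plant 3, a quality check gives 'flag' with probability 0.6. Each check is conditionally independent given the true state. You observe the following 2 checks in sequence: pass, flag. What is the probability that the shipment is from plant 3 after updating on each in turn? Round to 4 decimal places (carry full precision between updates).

Each posterior becomes the prior for the next update.
After 'pass': normaliser = 0.7·0.5500 + 0.8·0.3000 + 0.4·0.1500; P(plant 1) ≈ 0.5620, P(plant 2) ≈ 0.3504, P(plant 3) ≈ 0.0876
After 'flag': normaliser = 0.3·0.5620 + 0.2·0.3504 + 0.6·0.0876; P(plant 1) ≈ 0.5789, P(plant 2) ≈ 0.2406, P(plant 3) ≈ 0.1805

0.1805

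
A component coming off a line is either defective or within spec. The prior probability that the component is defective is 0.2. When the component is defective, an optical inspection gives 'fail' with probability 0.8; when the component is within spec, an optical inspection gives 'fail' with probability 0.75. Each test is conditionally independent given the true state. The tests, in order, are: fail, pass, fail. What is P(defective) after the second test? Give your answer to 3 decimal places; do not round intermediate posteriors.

0.176

After 'fail': P(defective) = 0.8·0.2000 / (0.8·0.2000 + 0.75·0.8000) ≈ 0.2105
After 'pass': P(defective) = 0.2·0.2105 / (0.2·0.2105 + 0.25·0.7895) ≈ 0.1758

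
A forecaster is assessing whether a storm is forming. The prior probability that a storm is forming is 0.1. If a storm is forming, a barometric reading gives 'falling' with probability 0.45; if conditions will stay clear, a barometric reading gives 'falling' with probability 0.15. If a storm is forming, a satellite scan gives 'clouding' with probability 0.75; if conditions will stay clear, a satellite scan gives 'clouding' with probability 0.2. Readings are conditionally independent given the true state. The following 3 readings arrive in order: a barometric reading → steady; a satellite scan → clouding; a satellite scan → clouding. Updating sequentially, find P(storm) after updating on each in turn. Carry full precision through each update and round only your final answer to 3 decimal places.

After a barometric reading='steady': P(storm) = 0.55·0.1000 / (0.55·0.1000 + 0.85·0.9000) ≈ 0.0671
After a satellite scan='clouding': P(storm) = 0.75·0.0671 / (0.75·0.0671 + 0.2·0.9329) ≈ 0.2124
After a satellite scan='clouding': P(storm) = 0.75·0.2124 / (0.75·0.2124 + 0.2·0.7876) ≈ 0.5027

0.503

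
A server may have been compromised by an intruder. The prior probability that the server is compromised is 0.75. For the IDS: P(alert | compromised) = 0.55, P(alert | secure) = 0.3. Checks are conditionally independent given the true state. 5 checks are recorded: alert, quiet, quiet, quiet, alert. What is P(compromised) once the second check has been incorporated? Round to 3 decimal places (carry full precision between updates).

After 'alert': P(compromised) = 0.55·0.7500 / (0.55·0.7500 + 0.3·0.2500) ≈ 0.8462
After 'quiet': P(compromised) = 0.45·0.8462 / (0.45·0.8462 + 0.7·0.1538) ≈ 0.7795

0.780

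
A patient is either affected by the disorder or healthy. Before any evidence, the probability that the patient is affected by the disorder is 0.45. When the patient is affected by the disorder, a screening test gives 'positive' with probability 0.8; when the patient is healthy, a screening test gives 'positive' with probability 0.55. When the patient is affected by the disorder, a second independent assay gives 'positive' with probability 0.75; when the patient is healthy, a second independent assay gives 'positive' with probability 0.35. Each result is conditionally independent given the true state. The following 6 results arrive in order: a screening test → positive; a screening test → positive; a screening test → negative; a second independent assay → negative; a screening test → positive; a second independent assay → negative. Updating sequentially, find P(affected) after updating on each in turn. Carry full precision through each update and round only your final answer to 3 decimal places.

0.142

After a screening test='positive': P(affected) = 0.8·0.4500 / (0.8·0.4500 + 0.55·0.5500) ≈ 0.5434
After a screening test='positive': P(affected) = 0.8·0.5434 / (0.8·0.5434 + 0.55·0.4566) ≈ 0.6338
After a screening test='negative': P(affected) = 0.2·0.6338 / (0.2·0.6338 + 0.45·0.3662) ≈ 0.4348
After a second independent assay='negative': P(affected) = 0.25·0.4348 / (0.25·0.4348 + 0.65·0.5652) ≈ 0.2283
After a screening test='positive': P(affected) = 0.8·0.2283 / (0.8·0.2283 + 0.55·0.7717) ≈ 0.3009
After a second independent assay='negative': P(affected) = 0.25·0.3009 / (0.25·0.3009 + 0.65·0.6991) ≈ 0.1420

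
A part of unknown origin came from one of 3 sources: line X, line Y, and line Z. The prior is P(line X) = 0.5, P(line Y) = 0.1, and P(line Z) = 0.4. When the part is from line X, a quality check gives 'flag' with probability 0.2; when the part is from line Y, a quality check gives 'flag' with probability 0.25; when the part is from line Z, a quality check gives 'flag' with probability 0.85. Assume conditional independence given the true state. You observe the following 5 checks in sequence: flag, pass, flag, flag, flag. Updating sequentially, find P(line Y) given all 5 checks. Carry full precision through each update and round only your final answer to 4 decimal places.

0.0091

After 'flag': normaliser = 0.2·0.5000 + 0.25·0.1000 + 0.85·0.4000; P(line X) ≈ 0.2151, P(line Y) ≈ 0.0538, P(line Z) ≈ 0.7312
After 'pass': normaliser = 0.8·0.2151 + 0.75·0.0538 + 0.15·0.7312; P(line X) ≈ 0.5342, P(line Y) ≈ 0.1252, P(line Z) ≈ 0.3406
After 'flag': normaliser = 0.2·0.5342 + 0.25·0.1252 + 0.85·0.3406; P(line X) ≈ 0.2499, P(line Y) ≈ 0.0732, P(line Z) ≈ 0.6769
After 'flag': normaliser = 0.2·0.2499 + 0.25·0.0732 + 0.85·0.6769; P(line X) ≈ 0.0776, P(line Y) ≈ 0.0284, P(line Z) ≈ 0.8939
After 'flag': normaliser = 0.2·0.0776 + 0.25·0.0284 + 0.85·0.8939; P(line X) ≈ 0.0198, P(line Y) ≈ 0.0091, P(line Z) ≈ 0.9711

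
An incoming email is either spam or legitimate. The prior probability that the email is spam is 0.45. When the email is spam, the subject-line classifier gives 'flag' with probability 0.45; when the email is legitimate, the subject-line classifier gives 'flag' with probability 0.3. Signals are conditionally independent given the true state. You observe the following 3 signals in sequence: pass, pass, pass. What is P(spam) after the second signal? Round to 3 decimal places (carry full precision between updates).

0.336

After 'pass': P(spam) = 0.55·0.4500 / (0.55·0.4500 + 0.7·0.5500) ≈ 0.3913
After 'pass': P(spam) = 0.55·0.3913 / (0.55·0.3913 + 0.7·0.6087) ≈ 0.3356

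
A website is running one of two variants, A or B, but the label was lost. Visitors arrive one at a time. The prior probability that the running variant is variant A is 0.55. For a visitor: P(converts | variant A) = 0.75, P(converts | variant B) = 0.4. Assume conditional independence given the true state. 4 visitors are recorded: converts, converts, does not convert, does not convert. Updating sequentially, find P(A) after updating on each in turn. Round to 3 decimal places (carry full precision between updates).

0.427

Each posterior becomes the prior for the next update.
After 'converts': P(A) = 0.75·0.5500 / (0.75·0.5500 + 0.4·0.4500) ≈ 0.6962
After 'converts': P(A) = 0.75·0.6962 / (0.75·0.6962 + 0.4·0.3038) ≈ 0.8112
After 'does not convert': P(A) = 0.25·0.8112 / (0.25·0.8112 + 0.6·0.1888) ≈ 0.6416
After 'does not convert': P(A) = 0.25·0.6416 / (0.25·0.6416 + 0.6·0.3584) ≈ 0.4273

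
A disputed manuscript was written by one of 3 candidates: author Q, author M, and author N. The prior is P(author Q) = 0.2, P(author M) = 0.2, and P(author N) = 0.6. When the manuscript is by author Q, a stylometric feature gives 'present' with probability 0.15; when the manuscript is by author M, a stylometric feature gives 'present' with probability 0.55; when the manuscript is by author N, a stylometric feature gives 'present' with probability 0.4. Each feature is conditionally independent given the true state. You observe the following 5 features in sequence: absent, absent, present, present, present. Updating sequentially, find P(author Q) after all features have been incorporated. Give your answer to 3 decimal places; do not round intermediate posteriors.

After 'absent': normaliser = 0.85·0.2000 + 0.45·0.2000 + 0.6·0.6000; P(author Q) ≈ 0.2742, P(author M) ≈ 0.1452, P(author N) ≈ 0.5806
After 'absent': normaliser = 0.85·0.2742 + 0.45·0.1452 + 0.6·0.5806; P(author Q) ≈ 0.3603, P(author M) ≈ 0.1010, P(author N) ≈ 0.5387
After 'present': normaliser = 0.15·0.3603 + 0.55·0.1010 + 0.4·0.5387; P(author Q) ≈ 0.1663, P(author M) ≈ 0.1709, P(author N) ≈ 0.6628
After 'present': normaliser = 0.15·0.1663 + 0.55·0.1709 + 0.4·0.6628; P(author Q) ≈ 0.0649, P(author M) ≈ 0.2447, P(author N) ≈ 0.6903
After 'present': normaliser = 0.15·0.0649 + 0.55·0.2447 + 0.4·0.6903; P(author Q) ≈ 0.0232, P(author M) ≈ 0.3201, P(author N) ≈ 0.6567

0.023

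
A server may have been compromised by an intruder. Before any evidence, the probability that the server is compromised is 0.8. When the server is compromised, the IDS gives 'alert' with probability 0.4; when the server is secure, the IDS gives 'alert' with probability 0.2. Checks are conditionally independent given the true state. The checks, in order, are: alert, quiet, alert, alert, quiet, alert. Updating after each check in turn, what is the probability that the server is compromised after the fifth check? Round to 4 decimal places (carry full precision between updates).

After 'alert': P(compromised) = 0.4·0.8000 / (0.4·0.8000 + 0.2·0.2000) ≈ 0.8889
After 'quiet': P(compromised) = 0.6·0.8889 / (0.6·0.8889 + 0.8·0.1111) ≈ 0.8571
After 'alert': P(compromised) = 0.4·0.8571 / (0.4·0.8571 + 0.2·0.1429) ≈ 0.9231
After 'alert': P(compromised) = 0.4·0.9231 / (0.4·0.9231 + 0.2·0.0769) ≈ 0.9600
After 'quiet': P(compromised) = 0.6·0.9600 / (0.6·0.9600 + 0.8·0.0400) ≈ 0.9474

0.9474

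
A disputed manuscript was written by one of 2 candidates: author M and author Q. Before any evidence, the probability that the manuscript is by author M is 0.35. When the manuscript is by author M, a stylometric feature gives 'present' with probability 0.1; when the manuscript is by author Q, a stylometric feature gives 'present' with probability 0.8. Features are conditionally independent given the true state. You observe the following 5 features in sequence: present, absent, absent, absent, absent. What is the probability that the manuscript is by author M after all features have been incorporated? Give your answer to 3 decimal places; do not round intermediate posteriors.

After 'present': P(author M) = 0.1·0.3500 / (0.1·0.3500 + 0.8·0.6500) ≈ 0.0631
After 'absent': P(author M) = 0.9·0.0631 / (0.9·0.0631 + 0.2·0.9369) ≈ 0.2325
After 'absent': P(author M) = 0.9·0.2325 / (0.9·0.2325 + 0.2·0.7675) ≈ 0.5768
After 'absent': P(author M) = 0.9·0.5768 / (0.9·0.5768 + 0.2·0.4232) ≈ 0.8598
After 'absent': P(author M) = 0.9·0.8598 / (0.9·0.8598 + 0.2·0.1402) ≈ 0.9650

0.965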